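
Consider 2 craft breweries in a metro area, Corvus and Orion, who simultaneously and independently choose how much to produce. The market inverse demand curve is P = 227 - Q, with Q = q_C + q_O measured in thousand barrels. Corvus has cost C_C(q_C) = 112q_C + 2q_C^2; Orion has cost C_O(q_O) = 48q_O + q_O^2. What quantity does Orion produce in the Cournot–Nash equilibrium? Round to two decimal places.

41.70

Corvus's profit: π_C = (227 - Q)q_C - (112q_C + 2q_C²). Setting ∂π_C/∂q_C = 0: 115 - 6q_C - (q_O) = 0.
Orion's profit: π_O = (227 - Q)q_O - (48q_O + q_O²). Setting ∂π_O/∂q_O = 0: 179 - 4q_O - (q_C) = 0.
Rearranging gives the reaction functions q_C = (115 - q_O)/6 and q_O = (179 - q_C)/4.
Solving the pair: q_C = 281/23, q_O = 959/23.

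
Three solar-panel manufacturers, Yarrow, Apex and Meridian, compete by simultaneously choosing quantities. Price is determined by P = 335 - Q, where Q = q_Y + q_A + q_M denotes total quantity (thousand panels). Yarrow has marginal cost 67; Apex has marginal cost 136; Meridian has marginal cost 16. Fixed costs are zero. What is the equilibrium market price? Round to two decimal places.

138.50

Yarrow's profit: π_Y = (335 - Q)q_Y - (67q_Y). Setting ∂π_Y/∂q_Y = 0: 268 - 2q_Y - (q_A + q_M) = 0.
Apex's profit: π_A = (335 - Q)q_A - (136q_A). Setting ∂π_A/∂q_A = 0: 199 - 2q_A - (q_Y + q_M) = 0.
Meridian's profit: π_M = (335 - Q)q_M - (16q_M). Setting ∂π_M/∂q_M = 0: 319 - 2q_M - (q_Y + q_A) = 0.
Adding the 3 conditions: 786 − 2Q − 2Q = 0, i.e. Q = 393/2.
Back-substituting: q_Y = (268 − 393/2) = 143/2, q_A = (199 − 393/2) = 5/2, q_M = (319 − 393/2) = 245/2.
Total output Q = 393/2, so price P = 335 - 393/2 = 277/2.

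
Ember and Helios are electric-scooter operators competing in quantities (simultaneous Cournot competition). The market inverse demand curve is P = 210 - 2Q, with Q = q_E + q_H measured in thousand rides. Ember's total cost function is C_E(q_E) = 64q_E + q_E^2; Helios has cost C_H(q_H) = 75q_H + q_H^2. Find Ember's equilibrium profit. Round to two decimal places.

1075.89

Ember's profit: π_E = (210 - 2Q)q_E - (64q_E + q_E²). Setting ∂π_E/∂q_E = 0: 146 - 6q_E - 2(q_H) = 0.
Helios's profit: π_H = (210 - 2Q)q_H - (75q_H + q_H²). Setting ∂π_H/∂q_H = 0: 135 - 6q_H - 2(q_E) = 0.
So q_E = (146 - 2q_H)/6 and q_H = (135 - 2q_E)/6.
Substituting one into the other gives q_E = 303/16 and q_H = 259/16.
Price P = 210 - 2·(281/8) = 559/4.
Ember's profit: (559/4)·(303/16) - 64·(303/16) - (303/16)² = 1075.8867.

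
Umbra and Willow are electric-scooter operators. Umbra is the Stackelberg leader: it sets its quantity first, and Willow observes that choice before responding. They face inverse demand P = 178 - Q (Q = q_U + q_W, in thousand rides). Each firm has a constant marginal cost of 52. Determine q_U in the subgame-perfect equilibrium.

The follower Willow best-responds to any q_U: π_W = (178 - Q)q_W - 52q_W.
Follower FOC: 126 - q_U - 2q_W = 0, so q_W(q_U) = (126 - q_U)/2.
Umbra substitutes q_W(q_U) into its own profit: π_U = q_U(178 - q_U - (126 - q_U)/2) - 52q_U = (115 - (1/2)q_U)q_U - 52q_U.
The leader's first-order condition 63 - q_U = 0 yields q_U = 63.
Then q_W = (126 - 63)/2 = 63/2.

63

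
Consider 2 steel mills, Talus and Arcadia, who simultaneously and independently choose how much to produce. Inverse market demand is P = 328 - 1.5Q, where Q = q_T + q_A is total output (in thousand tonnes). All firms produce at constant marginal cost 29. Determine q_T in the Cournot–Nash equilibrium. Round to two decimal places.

Each firm earns π_i = (328 - 1.5Q)q_i - 29q_i.
Setting ∂π_i/∂q_i = 0 with rivals' quantities fixed: 299 - 3q_i - (3/2)q_j = 0.
By symmetry each firm produces the same amount; substituting q_j = q_i yields q_i = 299/(9/2) = 598/9.

66.44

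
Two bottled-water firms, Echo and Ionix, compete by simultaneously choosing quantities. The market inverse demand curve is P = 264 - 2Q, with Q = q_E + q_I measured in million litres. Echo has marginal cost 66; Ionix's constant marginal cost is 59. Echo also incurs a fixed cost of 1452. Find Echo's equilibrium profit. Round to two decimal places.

574.72

Echo's profit: π_E = (264 - 2Q)q_E - (66q_E). Setting ∂π_E/∂q_E = 0: 198 - 4q_E - 2(q_I) = 0.
Ionix's profit: π_I = (264 - 2Q)q_I - (59q_I). Setting ∂π_I/∂q_I = 0: 205 - 4q_I - 2(q_E) = 0.
Best responses: q_E = (198 - 2q_I)/4, q_I = (205 - 2q_E)/4.
Solving the pair: q_E = 191/6, q_I = 106/3.
Price P = 264 - 2·(403/6) = 389/3.
Echo's profit: (389/3 - 66)·(191/6) - 1452 = 574.7222.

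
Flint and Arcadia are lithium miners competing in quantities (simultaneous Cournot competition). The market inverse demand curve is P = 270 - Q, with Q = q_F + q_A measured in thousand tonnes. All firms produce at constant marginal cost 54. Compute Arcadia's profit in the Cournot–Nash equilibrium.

A representative firm's profit is π_i = q_i(270 - Q) - 54q_i.
First-order condition (treating rivals' output as given): 216 - 2q_i - q_j = 0.
With identical firms every q_j equals q_i, so q_j = q_i and 216 = 3q_i, giving q_i = 72.
Price P = 270 - 144 = 126.
Arcadia's profit: (126 - 54)·72 = 5184.

5184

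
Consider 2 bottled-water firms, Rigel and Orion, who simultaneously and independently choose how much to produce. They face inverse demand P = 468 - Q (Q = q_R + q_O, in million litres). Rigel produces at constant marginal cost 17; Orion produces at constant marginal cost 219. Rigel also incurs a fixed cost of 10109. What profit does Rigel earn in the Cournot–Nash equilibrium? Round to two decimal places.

Rigel's profit: π_R = (468 - Q)q_R - (17q_R). Setting ∂π_R/∂q_R = 0: 451 - 2q_R - (q_O) = 0.
Orion's first-order condition: 249 - 2q_O - (q_R) = 0.
Rearranging gives the reaction functions q_R = (451 - q_O)/2 and q_O = (249 - q_R)/2.
Solving the pair: q_R = 653/3, q_O = 47/3.
Price P = 468 - 700/3 = 704/3.
Rigel's profit: (704/3 - 17)·(653/3) - 10109 = 37269.7778.

37269.78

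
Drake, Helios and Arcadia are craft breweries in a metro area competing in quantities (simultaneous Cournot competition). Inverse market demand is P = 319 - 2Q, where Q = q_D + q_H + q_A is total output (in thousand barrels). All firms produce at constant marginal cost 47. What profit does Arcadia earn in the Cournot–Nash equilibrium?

Each firm earns π_i = (319 - 2Q)q_i - 47q_i.
Setting ∂π_i/∂q_i = 0 with rivals' quantities fixed: 272 - 4q_i - 2·Σ_{j≠i} q_j = 0.
With identical firms every q_j equals q_i, so Σ_{j≠i} q_j = 2q_i and 272 = 8q_i, giving q_i = 34.
Price P = 319 - 2·102 = 115.
Arcadia's profit: (115 - 47)·34 = 2312.

2312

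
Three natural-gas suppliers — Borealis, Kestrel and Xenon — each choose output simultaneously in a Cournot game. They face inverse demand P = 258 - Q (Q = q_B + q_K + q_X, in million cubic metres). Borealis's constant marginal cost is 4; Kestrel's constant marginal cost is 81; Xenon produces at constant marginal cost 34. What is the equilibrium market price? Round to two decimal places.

Borealis's profit: π_B = (258 - Q)q_B - (4q_B). Setting ∂π_B/∂q_B = 0: 254 - 2q_B - (q_K + q_X) = 0.
Kestrel's first-order condition: 177 - 2q_K - (q_B + q_X) = 0.
Xenon's profit: π_X = (258 - Q)q_X - (34q_X). Setting ∂π_X/∂q_X = 0: 224 - 2q_X - (q_B + q_K) = 0.
Summing all 3 equations gives 655 − 4Q = 0, hence Q = 655/4.
Back-substituting: q_B = (254 − 655/4) = 361/4, q_K = (177 − 655/4) = 53/4, q_X = (224 − 655/4) = 241/4.
Total output Q = 655/4, so price P = 258 - 655/4 = 377/4.

94.25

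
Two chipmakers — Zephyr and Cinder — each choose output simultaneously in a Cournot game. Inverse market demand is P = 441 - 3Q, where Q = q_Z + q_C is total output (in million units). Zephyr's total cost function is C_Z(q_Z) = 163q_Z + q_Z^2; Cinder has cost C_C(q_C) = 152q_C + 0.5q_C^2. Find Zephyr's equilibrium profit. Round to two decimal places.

Zephyr's profit: π_Z = (441 - 3Q)q_Z - (163q_Z + q_Z²). Setting ∂π_Z/∂q_Z = 0: 278 - 8q_Z - 3(q_C) = 0.
Cinder's first-order condition: 289 - 7q_C - 3(q_Z) = 0.
Rearranging gives the reaction functions q_Z = (278 - 3q_C)/8 and q_C = (289 - 3q_Z)/7.
Solving the pair: q_Z = 1079/47, q_C = 1478/47.
Price P = 441 - 3·54.4043 = 277.7872.
Zephyr's profit: 277.7872·(1079/47) - 163·(1079/47) - (1079/47)² = 2108.1775.

2108.18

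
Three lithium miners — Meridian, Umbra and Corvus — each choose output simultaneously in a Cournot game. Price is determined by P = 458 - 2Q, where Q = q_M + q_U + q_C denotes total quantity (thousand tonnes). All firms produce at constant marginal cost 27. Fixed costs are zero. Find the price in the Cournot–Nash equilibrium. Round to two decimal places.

Each firm earns π_i = (458 - 2Q)q_i - 27q_i.
Setting ∂π_i/∂q_i = 0 with rivals' quantities fixed: 431 - 4q_i - 2·Σ_{j≠i} q_j = 0.
By symmetry each firm produces the same amount; substituting Σ_{j≠i} q_j = 2q_i yields q_i = 431/8.
Total output Q = 1293/8, so price P = 458 - 2·(1293/8) = 539/4.

134.75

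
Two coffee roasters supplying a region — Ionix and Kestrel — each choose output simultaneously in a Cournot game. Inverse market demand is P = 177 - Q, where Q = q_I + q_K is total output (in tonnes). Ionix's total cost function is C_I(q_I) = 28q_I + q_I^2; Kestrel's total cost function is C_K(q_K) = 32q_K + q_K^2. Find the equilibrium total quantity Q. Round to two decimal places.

Ionix's profit: π_I = (177 - Q)q_I - (28q_I + q_I²). Setting ∂π_I/∂q_I = 0: 149 - 4q_I - (q_K) = 0.
Kestrel's first-order condition: 145 - 4q_K - (q_I) = 0.
Rearranging gives the reaction functions q_I = (149 - q_K)/4 and q_K = (145 - q_I)/4.
Solving the pair: q_I = 451/15, q_K = 431/15.
Total output Q = 451/15 + 431/15 = 294/5.

58.80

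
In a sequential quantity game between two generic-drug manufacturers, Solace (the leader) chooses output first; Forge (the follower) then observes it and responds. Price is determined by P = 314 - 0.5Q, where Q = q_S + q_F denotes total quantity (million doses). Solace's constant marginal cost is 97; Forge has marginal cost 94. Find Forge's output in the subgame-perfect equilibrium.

113

Solve by backward induction. Given q_S, the follower Forge maximises π_F = (314 - (1/2)q_S - (1/2)q_F)q_F - 94q_F.
Follower FOC: 220 - (1/2)q_S - q_F = 0, so q_F(q_S) = (220 - (1/2)q_S).
Solace substitutes q_F(q_S) into its own profit: π_S = q_S(314 - (1/2)q_S - (220 - (1/2)q_S)/2) - 97q_S = (204 - (1/4)q_S)q_S - 97q_S.
Maximising: ∂π_S/∂q_S = 107 - (1/2)q_S = 0, giving q_S = 214.
Then q_F = (220 - (1/2)·214) = 113.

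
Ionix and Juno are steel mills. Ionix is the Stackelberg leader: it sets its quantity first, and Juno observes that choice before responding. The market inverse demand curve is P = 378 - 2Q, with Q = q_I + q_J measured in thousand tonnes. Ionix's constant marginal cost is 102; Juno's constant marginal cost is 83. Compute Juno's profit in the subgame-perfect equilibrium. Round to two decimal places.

Solve by backward induction. Given q_I, the follower Juno maximises π_J = (378 - 2q_I - 2q_J)q_J - 83q_J.
Setting the follower's marginal profit to zero, 295 - 2q_I - 4q_J = 0, i.e. q_J = (295 - 2q_I)/4.
The leader anticipates this reaction. Substituting into P = 378 - 2Q gives P = 461/2 - q_I, so π_I = (461/2 - q_I)q_I - 102q_I.
The leader's first-order condition 257/2 - 2q_I = 0 yields q_I = 257/4.
Then q_J = (295 - 2·(257/4))/4 = 333/8.
Price P = 378 - 2·(847/8) = 665/4.
Juno's profit: (665/4 - 83)·(333/8) = 3465.2813.

3465.28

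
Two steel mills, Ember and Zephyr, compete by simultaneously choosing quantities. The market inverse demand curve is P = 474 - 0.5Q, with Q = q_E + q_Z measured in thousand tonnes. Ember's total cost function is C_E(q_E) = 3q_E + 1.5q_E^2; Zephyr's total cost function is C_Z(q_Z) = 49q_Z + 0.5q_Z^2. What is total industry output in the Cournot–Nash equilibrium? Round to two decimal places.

Ember's profit: π_E = (474 - 0.5Q)q_E - (3q_E + (3/2)q_E²). Setting ∂π_E/∂q_E = 0: 471 - 4q_E - (1/2)(q_Z) = 0.
Zephyr's first-order condition: 425 - 2q_Z - (1/2)(q_E) = 0.
Best responses: q_E = (471 - (1/2)q_Z)/4, q_Z = (425 - (1/2)q_E)/2.
Substituting one into the other gives q_E = 94.1290 and q_Z = 188.9677.
Total output Q = 94.1290 + 188.9677 = 283.0968.

283.10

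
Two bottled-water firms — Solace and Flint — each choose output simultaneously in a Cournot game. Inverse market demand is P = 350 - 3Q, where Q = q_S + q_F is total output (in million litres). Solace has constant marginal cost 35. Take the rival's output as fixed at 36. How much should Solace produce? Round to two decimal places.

34.50

With the rival's output fixed at 36, Solace's profit is π_S = (350 - 3·36 - 3q_S)q_S - (35q_S) = (242 - 3q_S)q_S - (35q_S).
∂π_S/∂q_S = 207 - 6q_S = 0, so q_S = 69/2.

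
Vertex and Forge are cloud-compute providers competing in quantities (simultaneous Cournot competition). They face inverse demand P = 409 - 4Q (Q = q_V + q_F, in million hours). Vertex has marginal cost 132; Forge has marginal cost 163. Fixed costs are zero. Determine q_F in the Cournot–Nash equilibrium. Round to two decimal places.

17.92

Vertex's profit: π_V = (409 - 4Q)q_V - (132q_V). Setting ∂π_V/∂q_V = 0: 277 - 8q_V - 4(q_F) = 0.
Forge's profit: π_F = (409 - 4Q)q_F - (163q_F). Setting ∂π_F/∂q_F = 0: 246 - 8q_F - 4(q_V) = 0.
So q_V = (277 - 4q_F)/8 and q_F = (246 - 4q_V)/8.
Substituting one into the other gives q_V = 77/3 and q_F = 215/12.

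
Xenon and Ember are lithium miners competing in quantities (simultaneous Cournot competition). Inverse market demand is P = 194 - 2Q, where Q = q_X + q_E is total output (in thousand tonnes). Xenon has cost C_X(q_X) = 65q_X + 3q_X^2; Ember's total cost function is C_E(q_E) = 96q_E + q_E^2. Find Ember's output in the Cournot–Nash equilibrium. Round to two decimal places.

Xenon's profit: π_X = (194 - 2Q)q_X - (65q_X + 3q_X²). Setting ∂π_X/∂q_X = 0: 129 - 10q_X - 2(q_E) = 0.
Ember's profit: π_E = (194 - 2Q)q_E - (96q_E + q_E²). Setting ∂π_E/∂q_E = 0: 98 - 6q_E - 2(q_X) = 0.
Best responses: q_X = (129 - 2q_E)/10, q_E = (98 - 2q_X)/6.
Solving the pair: q_X = 289/28, q_E = 361/28.

12.89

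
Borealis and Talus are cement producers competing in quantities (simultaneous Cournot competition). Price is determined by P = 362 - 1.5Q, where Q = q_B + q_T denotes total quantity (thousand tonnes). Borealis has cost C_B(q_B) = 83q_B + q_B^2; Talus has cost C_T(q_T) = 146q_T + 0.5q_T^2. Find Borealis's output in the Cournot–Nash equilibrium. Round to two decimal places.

Borealis's profit: π_B = (362 - 1.5Q)q_B - (83q_B + q_B²). Setting ∂π_B/∂q_B = 0: 279 - 5q_B - (3/2)(q_T) = 0.
Talus's first-order condition: 216 - 4q_T - (3/2)(q_B) = 0.
Best responses: q_B = (279 - (3/2)q_T)/5, q_T = (216 - (3/2)q_B)/4.
Substituting one into the other gives q_B = 44.6197 and q_T = 37.2676.

44.62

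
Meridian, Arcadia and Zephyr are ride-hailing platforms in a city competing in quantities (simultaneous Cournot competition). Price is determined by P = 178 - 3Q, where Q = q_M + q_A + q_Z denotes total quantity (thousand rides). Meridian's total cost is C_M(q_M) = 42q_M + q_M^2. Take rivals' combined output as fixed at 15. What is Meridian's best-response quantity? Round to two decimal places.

11.38

With rivals' combined output fixed at 15, Meridian's profit is π_M = (178 - 3·15 - 3q_M)q_M - (42q_M + q_M²) = (133 - 3q_M)q_M - (42q_M + q_M²).
∂π_M/∂q_M = 91 - 8q_M = 0, so q_M = 91/8.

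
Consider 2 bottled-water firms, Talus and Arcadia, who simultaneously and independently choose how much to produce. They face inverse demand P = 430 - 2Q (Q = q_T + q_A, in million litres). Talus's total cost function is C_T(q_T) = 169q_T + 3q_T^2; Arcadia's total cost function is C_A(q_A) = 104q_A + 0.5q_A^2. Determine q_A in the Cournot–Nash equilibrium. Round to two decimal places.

59.52

Talus's profit: π_T = (430 - 2Q)q_T - (169q_T + 3q_T²). Setting ∂π_T/∂q_T = 0: 261 - 10q_T - 2(q_A) = 0.
Arcadia's profit: π_A = (430 - 2Q)q_A - (104q_A + (1/2)q_A²). Setting ∂π_A/∂q_A = 0: 326 - 5q_A - 2(q_T) = 0.
Rearranging gives the reaction functions q_T = (261 - 2q_A)/10 and q_A = (326 - 2q_T)/5.
Substituting one into the other gives q_T = 653/46 and q_A = 1369/23.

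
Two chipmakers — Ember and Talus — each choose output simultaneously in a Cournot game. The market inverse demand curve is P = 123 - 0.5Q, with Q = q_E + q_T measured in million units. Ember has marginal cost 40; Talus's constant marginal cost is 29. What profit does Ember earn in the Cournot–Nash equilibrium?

Ember's profit: π_E = (123 - 0.5Q)q_E - (40q_E). Setting ∂π_E/∂q_E = 0: 83 - q_E - (1/2)(q_T) = 0.
Talus's first-order condition: 94 - q_T - (1/2)(q_E) = 0.
So q_E = (83 - (1/2)q_T) and q_T = (94 - (1/2)q_E).
Substituting one into the other gives q_E = 48 and q_T = 70.
Price P = 123 - (1/2)·118 = 64.
Ember's profit: (64 - 40)·48 = 1152.

1152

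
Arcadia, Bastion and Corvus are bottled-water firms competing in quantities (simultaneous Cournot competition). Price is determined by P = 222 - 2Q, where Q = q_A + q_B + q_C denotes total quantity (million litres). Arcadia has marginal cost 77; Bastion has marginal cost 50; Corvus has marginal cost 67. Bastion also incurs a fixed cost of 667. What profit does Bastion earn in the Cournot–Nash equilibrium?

791

Arcadia's profit: π_A = (222 - 2Q)q_A - (77q_A). Setting ∂π_A/∂q_A = 0: 145 - 4q_A - 2(q_B + q_C) = 0.
Bastion's first-order condition: 172 - 4q_B - 2(q_A + q_C) = 0.
Corvus's profit: π_C = (222 - 2Q)q_C - (67q_C). Setting ∂π_C/∂q_C = 0: 155 - 4q_C - 2(q_A + q_B) = 0.
Adding the 3 first-order conditions: 472 − 8Q = 0, so Q = 59.
Back-substituting: q_A = (145 − 118)/2 = 27/2, q_B = (172 − 118)/2 = 27, q_C = (155 − 118)/2 = 37/2.
Price P = 222 - 2·59 = 104.
Bastion's profit: (104 - 50)·27 - 667 = 791.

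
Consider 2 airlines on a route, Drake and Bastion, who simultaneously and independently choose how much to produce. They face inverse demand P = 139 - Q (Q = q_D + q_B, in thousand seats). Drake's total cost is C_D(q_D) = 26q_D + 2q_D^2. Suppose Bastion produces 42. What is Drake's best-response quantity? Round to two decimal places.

With the rival's output fixed at 42, Drake's profit is π_D = (139 - 42 - q_D)q_D - (26q_D + 2q_D²) = (97 - q_D)q_D - (26q_D + 2q_D²).
∂π_D/∂q_D = 71 - 6q_D = 0, so q_D = 71/6.

11.83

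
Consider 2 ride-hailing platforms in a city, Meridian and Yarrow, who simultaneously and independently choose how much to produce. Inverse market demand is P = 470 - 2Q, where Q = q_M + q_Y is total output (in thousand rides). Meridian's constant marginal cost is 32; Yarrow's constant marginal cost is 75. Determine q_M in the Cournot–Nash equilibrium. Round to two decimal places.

80.17

Meridian's profit: π_M = (470 - 2Q)q_M - (32q_M). Setting ∂π_M/∂q_M = 0: 438 - 4q_M - 2(q_Y) = 0.
Yarrow's first-order condition: 395 - 4q_Y - 2(q_M) = 0.
Best responses: q_M = (438 - 2q_Y)/4, q_Y = (395 - 2q_M)/4.
Solving the pair: q_M = 481/6, q_Y = 176/3.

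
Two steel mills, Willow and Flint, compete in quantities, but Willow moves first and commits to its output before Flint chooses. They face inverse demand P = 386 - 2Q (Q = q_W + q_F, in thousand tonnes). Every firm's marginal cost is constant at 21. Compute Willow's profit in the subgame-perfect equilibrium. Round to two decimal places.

8326.56

Solve by backward induction. Given q_W, the follower Flint maximises π_F = (386 - 2q_W - 2q_F)q_F - 21q_F.
∂π_F/∂q_F = 365 - 2q_W - 4q_F = 0 gives the reaction function q_F = (365 - 2q_W)/4.
The leader anticipates this reaction. Substituting into P = 386 - 2Q gives P = 407/2 - q_W, so π_W = (407/2 - q_W)q_W - 21q_W.
Leader FOC: 365/2 - 2q_W = 0, so q_W = 365/4.
Then q_F = (365 - 2·(365/4))/4 = 365/8.
Price P = 386 - 2·(1095/8) = 449/4.
Willow's profit: (449/4 - 21)·(365/4) = 8326.5625.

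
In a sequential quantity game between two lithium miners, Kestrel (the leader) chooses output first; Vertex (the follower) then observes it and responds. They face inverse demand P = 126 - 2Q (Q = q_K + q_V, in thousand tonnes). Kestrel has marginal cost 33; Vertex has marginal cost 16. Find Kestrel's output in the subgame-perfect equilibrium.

19

The follower Vertex best-responds to any q_K: π_V = (126 - 2Q)q_V - 16q_V.
Follower FOC: 110 - 2q_K - 4q_V = 0, so q_V(q_K) = (110 - 2q_K)/4.
The leader anticipates this reaction. Substituting into P = 126 - 2Q gives P = 71 - q_K, so π_K = (71 - q_K)q_K - 33q_K.
The leader's first-order condition 38 - 2q_K = 0 yields q_K = 19.
Then q_V = (110 - 2·19)/4 = 18.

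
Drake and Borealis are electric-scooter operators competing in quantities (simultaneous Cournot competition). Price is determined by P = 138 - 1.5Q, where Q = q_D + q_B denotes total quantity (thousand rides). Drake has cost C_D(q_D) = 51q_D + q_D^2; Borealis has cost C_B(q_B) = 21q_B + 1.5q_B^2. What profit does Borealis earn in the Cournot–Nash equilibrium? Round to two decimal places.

804.75

Drake's profit: π_D = (138 - 1.5Q)q_D - (51q_D + q_D²). Setting ∂π_D/∂q_D = 0: 87 - 5q_D - (3/2)(q_B) = 0.
Borealis's profit: π_B = (138 - 1.5Q)q_B - (21q_B + (3/2)q_B²). Setting ∂π_B/∂q_B = 0: 117 - 6q_B - (3/2)(q_D) = 0.
Best responses: q_D = (87 - (3/2)q_B)/5, q_B = (117 - (3/2)q_D)/6.
Solving the pair: q_D = 462/37, q_B = 606/37.
Price P = 138 - (3/2)·(1068/37) = 94.7027.
Borealis's profit: 94.7027·(606/37) - 21·(606/37) - (3/2)(606/37)² = 804.7538.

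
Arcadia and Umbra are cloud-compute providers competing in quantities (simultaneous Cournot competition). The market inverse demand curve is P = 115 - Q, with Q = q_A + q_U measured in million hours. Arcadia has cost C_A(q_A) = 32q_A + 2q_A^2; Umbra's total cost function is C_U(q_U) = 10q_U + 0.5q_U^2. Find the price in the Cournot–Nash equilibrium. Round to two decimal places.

Arcadia's profit: π_A = (115 - Q)q_A - (32q_A + 2q_A²). Setting ∂π_A/∂q_A = 0: 83 - 6q_A - (q_U) = 0.
Umbra's profit: π_U = (115 - Q)q_U - (10q_U + (1/2)q_U²). Setting ∂π_U/∂q_U = 0: 105 - 3q_U - (q_A) = 0.
Best responses: q_A = (83 - q_U)/6, q_U = (105 - q_A)/3.
Substituting one into the other gives q_A = 144/17 and q_U = 547/17.
Total output Q = 691/17, so price P = 115 - 691/17 = 1264/17.

74.35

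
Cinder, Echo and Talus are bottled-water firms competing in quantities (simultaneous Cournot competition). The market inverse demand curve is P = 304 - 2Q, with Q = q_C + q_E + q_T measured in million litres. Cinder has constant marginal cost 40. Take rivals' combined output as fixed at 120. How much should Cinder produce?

With rivals' combined output fixed at 120, Cinder's profit is π_C = (304 - 2·120 - 2q_C)q_C - (40q_C) = (64 - 2q_C)q_C - (40q_C).
∂π_C/∂q_C = 24 - 4q_C = 0, so q_C = 6.

6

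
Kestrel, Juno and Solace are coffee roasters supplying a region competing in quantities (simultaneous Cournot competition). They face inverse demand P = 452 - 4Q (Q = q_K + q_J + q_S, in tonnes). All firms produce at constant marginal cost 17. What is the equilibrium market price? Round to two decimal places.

Each firm earns π_i = (452 - 4Q)q_i - 17q_i.
First-order condition (treating rivals' output as given): 435 - 8q_i - 4·Σ_{j≠i} q_j = 0.
By symmetry each firm produces the same amount; substituting Σ_{j≠i} q_j = 2q_i yields q_i = 435/16.
Total output Q = 1305/16, so price P = 452 - 4·(1305/16) = 503/4.

125.75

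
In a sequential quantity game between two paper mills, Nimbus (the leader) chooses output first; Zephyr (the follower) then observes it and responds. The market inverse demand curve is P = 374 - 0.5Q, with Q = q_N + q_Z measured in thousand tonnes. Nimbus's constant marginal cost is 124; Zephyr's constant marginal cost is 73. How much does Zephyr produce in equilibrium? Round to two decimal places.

The follower Zephyr best-responds to any q_N: π_Z = (374 - 0.5Q)q_Z - 73q_Z.
∂π_Z/∂q_Z = 301 - (1/2)q_N - q_Z = 0 gives the reaction function q_Z = (301 - (1/2)q_N).
The leader anticipates this reaction. Substituting into P = 374 - 0.5Q gives P = 447/2 - (1/4)q_N, so π_N = (447/2 - (1/4)q_N)q_N - 124q_N.
The leader's first-order condition 199/2 - (1/2)q_N = 0 yields q_N = 199.
Then q_Z = (301 - (1/2)·199) = 403/2.

201.50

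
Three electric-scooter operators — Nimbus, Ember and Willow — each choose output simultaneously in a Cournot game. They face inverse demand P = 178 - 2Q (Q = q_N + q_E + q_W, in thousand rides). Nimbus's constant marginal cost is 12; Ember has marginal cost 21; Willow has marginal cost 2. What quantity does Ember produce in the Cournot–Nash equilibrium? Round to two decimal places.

Nimbus's profit: π_N = (178 - 2Q)q_N - (12q_N). Setting ∂π_N/∂q_N = 0: 166 - 4q_N - 2(q_E + q_W) = 0.
Ember's profit: π_E = (178 - 2Q)q_E - (21q_E). Setting ∂π_E/∂q_E = 0: 157 - 4q_E - 2(q_N + q_W) = 0.
Willow's first-order condition: 176 - 4q_W - 2(q_N + q_E) = 0.
Adding the 3 first-order conditions: 499 − 8Q = 0, so Q = 499/8.
Back-substituting: q_N = (166 − 499/4)/2 = 165/8, q_E = (157 − 499/4)/2 = 129/8, q_W = (176 − 499/4)/2 = 205/8.

16.13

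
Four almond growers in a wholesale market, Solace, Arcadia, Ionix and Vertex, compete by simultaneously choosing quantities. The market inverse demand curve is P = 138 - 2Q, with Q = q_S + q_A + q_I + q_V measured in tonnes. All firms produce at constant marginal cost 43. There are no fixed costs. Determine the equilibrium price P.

A representative firm's profit is π_i = q_i(138 - 2Q) - 43q_i.
Setting ∂π_i/∂q_i = 0 with rivals' quantities fixed: 95 - 4q_i - 2·Σ_{j≠i} q_j = 0.
With identical firms every q_j equals q_i, so Σ_{j≠i} q_j = 3q_i and 95 = 10q_i, giving q_i = 19/2.
Total output Q = 38, so price P = 138 - 2·38 = 62.

62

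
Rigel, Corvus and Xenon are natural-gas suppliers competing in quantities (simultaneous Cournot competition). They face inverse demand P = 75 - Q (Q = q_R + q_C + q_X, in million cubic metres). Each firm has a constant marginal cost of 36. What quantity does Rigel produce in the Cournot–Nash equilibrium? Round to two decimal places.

9.75

Each firm earns π_i = (75 - Q)q_i - 36q_i.
First-order condition (treating rivals' output as given): 39 - 2q_i - Σ_{j≠i} q_j = 0.
By symmetry each firm produces the same amount; substituting Σ_{j≠i} q_j = 2q_i yields q_i = 39/4.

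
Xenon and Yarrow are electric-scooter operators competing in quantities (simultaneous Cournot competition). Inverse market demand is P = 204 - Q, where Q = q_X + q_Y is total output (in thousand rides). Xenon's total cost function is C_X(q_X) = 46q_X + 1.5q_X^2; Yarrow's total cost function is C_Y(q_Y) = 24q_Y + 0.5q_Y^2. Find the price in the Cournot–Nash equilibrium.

130

Xenon's profit: π_X = (204 - Q)q_X - (46q_X + (3/2)q_X²). Setting ∂π_X/∂q_X = 0: 158 - 5q_X - (q_Y) = 0.
Yarrow's profit: π_Y = (204 - Q)q_Y - (24q_Y + (1/2)q_Y²). Setting ∂π_Y/∂q_Y = 0: 180 - 3q_Y - (q_X) = 0.
So q_X = (158 - q_Y)/5 and q_Y = (180 - q_X)/3.
Solving the pair: q_X = 21, q_Y = 53.
Total output Q = 74, so price P = 204 - 74 = 130.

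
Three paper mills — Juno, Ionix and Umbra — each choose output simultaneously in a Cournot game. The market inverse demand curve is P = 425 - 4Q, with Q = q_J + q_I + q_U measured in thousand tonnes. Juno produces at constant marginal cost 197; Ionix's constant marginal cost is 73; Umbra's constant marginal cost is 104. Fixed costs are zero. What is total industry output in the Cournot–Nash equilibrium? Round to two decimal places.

56.31

Juno's profit: π_J = (425 - 4Q)q_J - (197q_J). Setting ∂π_J/∂q_J = 0: 228 - 8q_J - 4(q_I + q_U) = 0.
Ionix's first-order condition: 352 - 8q_I - 4(q_J + q_U) = 0.
Umbra's first-order condition: 321 - 8q_U - 4(q_J + q_I) = 0.
Summing all 3 equations gives 901 − 16Q = 0, hence Q = 901/16.
Back-substituting: q_J = (228 − 901/4)/4 = 11/16, q_I = (352 − 901/4)/4 = 507/16, q_U = (321 − 901/4)/4 = 383/16.
Total output Q = 11/16 + 507/16 + 383/16 = 901/16.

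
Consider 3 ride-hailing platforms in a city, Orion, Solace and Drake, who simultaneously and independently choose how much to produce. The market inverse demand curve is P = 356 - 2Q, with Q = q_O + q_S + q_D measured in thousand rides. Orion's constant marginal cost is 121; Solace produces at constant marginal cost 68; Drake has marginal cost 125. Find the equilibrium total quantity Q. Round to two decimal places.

Orion's profit: π_O = (356 - 2Q)q_O - (121q_O). Setting ∂π_O/∂q_O = 0: 235 - 4q_O - 2(q_S + q_D) = 0.
Solace's profit: π_S = (356 - 2Q)q_S - (68q_S). Setting ∂π_S/∂q_S = 0: 288 - 4q_S - 2(q_O + q_D) = 0.
Drake's profit: π_D = (356 - 2Q)q_D - (125q_D). Setting ∂π_D/∂q_D = 0: 231 - 4q_D - 2(q_O + q_S) = 0.
Adding the 3 conditions: 754 − 4Q − 4Q = 0, i.e. Q = 377/4.
Back-substituting: q_O = (235 − 377/2)/2 = 93/4, q_S = (288 − 377/2)/2 = 199/4, q_D = (231 − 377/2)/2 = 85/4.
Total output Q = 93/4 + 199/4 + 85/4 = 377/4.

94.25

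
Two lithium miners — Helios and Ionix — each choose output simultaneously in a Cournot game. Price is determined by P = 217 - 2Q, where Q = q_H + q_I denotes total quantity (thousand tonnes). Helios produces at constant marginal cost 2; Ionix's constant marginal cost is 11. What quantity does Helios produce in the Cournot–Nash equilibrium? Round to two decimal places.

37.33

Helios's profit: π_H = (217 - 2Q)q_H - (2q_H). Setting ∂π_H/∂q_H = 0: 215 - 4q_H - 2(q_I) = 0.
Ionix's first-order condition: 206 - 4q_I - 2(q_H) = 0.
Best responses: q_H = (215 - 2q_I)/4, q_I = (206 - 2q_H)/4.
Substituting one into the other gives q_H = 112/3 and q_I = 197/6.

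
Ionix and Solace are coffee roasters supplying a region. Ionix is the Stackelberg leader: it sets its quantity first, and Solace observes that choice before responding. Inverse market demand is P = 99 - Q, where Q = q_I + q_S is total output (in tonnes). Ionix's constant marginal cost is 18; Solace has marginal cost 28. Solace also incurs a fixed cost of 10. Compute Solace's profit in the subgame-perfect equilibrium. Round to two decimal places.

152.56

Solve by backward induction. Given q_I, the follower Solace maximises π_S = (99 - q_I - q_S)q_S - 28q_S.
∂π_S/∂q_S = 71 - q_I - 2q_S = 0 gives the reaction function q_S = (71 - q_I)/2.
Ionix substitutes q_S(q_I) into its own profit: π_I = q_I(99 - q_I - (71 - q_I)/2) - 18q_I = (127/2 - (1/2)q_I)q_I - 18q_I.
The leader's first-order condition 91/2 - q_I = 0 yields q_I = 91/2.
Then q_S = (71 - 91/2)/2 = 51/4.
Price P = 99 - 233/4 = 163/4.
Solace's profit: (163/4 - 28)·(51/4) - 10 = 152.5625.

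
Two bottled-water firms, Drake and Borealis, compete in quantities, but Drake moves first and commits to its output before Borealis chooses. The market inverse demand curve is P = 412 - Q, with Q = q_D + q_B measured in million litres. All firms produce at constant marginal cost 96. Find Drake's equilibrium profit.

Solve by backward induction. Given q_D, the follower Borealis maximises π_B = (412 - q_D - q_B)q_B - 96q_B.
∂π_B/∂q_B = 316 - q_D - 2q_B = 0 gives the reaction function q_B = (316 - q_D)/2.
The leader anticipates this reaction. Substituting into P = 412 - Q gives P = 254 - (1/2)q_D, so π_D = (254 - (1/2)q_D)q_D - 96q_D.
Maximising: ∂π_D/∂q_D = 158 - q_D = 0, giving q_D = 158.
Then q_B = (316 - 158)/2 = 79.
Price P = 412 - 237 = 175.
Drake's profit: (175 - 96)·158 = 12482.

12482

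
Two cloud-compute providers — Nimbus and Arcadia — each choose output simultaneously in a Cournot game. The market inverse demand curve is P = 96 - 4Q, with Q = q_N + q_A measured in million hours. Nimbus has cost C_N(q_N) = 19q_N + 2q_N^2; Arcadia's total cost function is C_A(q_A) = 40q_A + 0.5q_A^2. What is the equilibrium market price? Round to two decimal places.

Nimbus's profit: π_N = (96 - 4Q)q_N - (19q_N + 2q_N²). Setting ∂π_N/∂q_N = 0: 77 - 12q_N - 4(q_A) = 0.
Arcadia's first-order condition: 56 - 9q_A - 4(q_N) = 0.
So q_N = (77 - 4q_A)/12 and q_A = (56 - 4q_N)/9.
Solving the pair: q_N = 469/92, q_A = 91/23.
Total output Q = 833/92, so price P = 96 - 4·(833/92) = 1375/23.

59.78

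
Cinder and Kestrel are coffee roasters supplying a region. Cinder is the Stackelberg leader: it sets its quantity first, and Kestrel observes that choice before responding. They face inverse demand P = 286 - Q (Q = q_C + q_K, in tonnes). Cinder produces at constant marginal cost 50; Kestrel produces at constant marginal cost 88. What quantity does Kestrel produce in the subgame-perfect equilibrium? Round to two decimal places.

The follower Kestrel best-responds to any q_C: π_K = (286 - Q)q_K - 88q_K.
Follower FOC: 198 - q_C - 2q_K = 0, so q_K(q_C) = (198 - q_C)/2.
The leader anticipates this reaction. Substituting into P = 286 - Q gives P = 187 - (1/2)q_C, so π_C = (187 - (1/2)q_C)q_C - 50q_C.
Leader FOC: 137 - q_C = 0, so q_C = 137.
Then q_K = (198 - 137)/2 = 61/2.

30.50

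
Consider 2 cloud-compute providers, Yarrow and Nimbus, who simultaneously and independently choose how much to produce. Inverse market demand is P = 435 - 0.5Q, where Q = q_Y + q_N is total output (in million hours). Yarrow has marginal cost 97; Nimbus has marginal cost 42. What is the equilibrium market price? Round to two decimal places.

191.33

Yarrow's profit: π_Y = (435 - 0.5Q)q_Y - (97q_Y). Setting ∂π_Y/∂q_Y = 0: 338 - q_Y - (1/2)(q_N) = 0.
Nimbus's profit: π_N = (435 - 0.5Q)q_N - (42q_N). Setting ∂π_N/∂q_N = 0: 393 - q_N - (1/2)(q_Y) = 0.
Rearranging gives the reaction functions q_Y = (338 - (1/2)q_N) and q_N = (393 - (1/2)q_Y).
Solving the pair: q_Y = 566/3, q_N = 896/3.
Total output Q = 1462/3, so price P = 435 - (1/2)·(1462/3) = 574/3.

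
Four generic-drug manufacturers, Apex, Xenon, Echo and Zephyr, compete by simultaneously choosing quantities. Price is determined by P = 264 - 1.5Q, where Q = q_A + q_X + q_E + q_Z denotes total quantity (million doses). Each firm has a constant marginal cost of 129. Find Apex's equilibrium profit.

486

A representative firm's profit is π_i = q_i(264 - 1.5Q) - 129q_i.
First-order condition (treating rivals' output as given): 135 - 3q_i - (3/2)·Σ_{j≠i} q_j = 0.
With identical firms every q_j equals q_i, so Σ_{j≠i} q_j = 3q_i and 135 = (15/2)q_i, giving q_i = 18.
Price P = 264 - (3/2)·72 = 156.
Apex's profit: (156 - 129)·18 = 486.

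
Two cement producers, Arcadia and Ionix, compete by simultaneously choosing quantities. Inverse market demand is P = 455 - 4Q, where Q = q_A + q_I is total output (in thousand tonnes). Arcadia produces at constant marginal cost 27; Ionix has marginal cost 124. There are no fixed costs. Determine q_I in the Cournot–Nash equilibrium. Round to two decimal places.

Arcadia's profit: π_A = (455 - 4Q)q_A - (27q_A). Setting ∂π_A/∂q_A = 0: 428 - 8q_A - 4(q_I) = 0.
Ionix's first-order condition: 331 - 8q_I - 4(q_A) = 0.
So q_A = (428 - 4q_I)/8 and q_I = (331 - 4q_A)/8.
Substituting one into the other gives q_A = 175/4 and q_I = 39/2.

19.50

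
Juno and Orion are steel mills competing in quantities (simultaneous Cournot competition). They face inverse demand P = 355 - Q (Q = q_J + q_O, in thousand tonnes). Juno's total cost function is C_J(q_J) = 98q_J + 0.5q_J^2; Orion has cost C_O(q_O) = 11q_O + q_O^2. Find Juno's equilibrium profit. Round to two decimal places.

5799.87

Juno's profit: π_J = (355 - Q)q_J - (98q_J + (1/2)q_J²). Setting ∂π_J/∂q_J = 0: 257 - 3q_J - (q_O) = 0.
Orion's profit: π_O = (355 - Q)q_O - (11q_O + q_O²). Setting ∂π_O/∂q_O = 0: 344 - 4q_O - (q_J) = 0.
So q_J = (257 - q_O)/3 and q_O = (344 - q_J)/4.
Solving the pair: q_J = 684/11, q_O = 775/11.
Price P = 355 - 1459/11 = 222.3636.
Juno's profit: 222.3636·(684/11) - 98·(684/11) - (1/2)(684/11)² = 5799.8678.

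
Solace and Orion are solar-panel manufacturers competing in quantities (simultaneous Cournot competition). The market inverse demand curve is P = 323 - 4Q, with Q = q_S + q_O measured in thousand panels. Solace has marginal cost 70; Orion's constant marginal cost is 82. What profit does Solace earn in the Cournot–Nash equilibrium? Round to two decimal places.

1950.69

Solace's profit: π_S = (323 - 4Q)q_S - (70q_S). Setting ∂π_S/∂q_S = 0: 253 - 8q_S - 4(q_O) = 0.
Orion's profit: π_O = (323 - 4Q)q_O - (82q_O). Setting ∂π_O/∂q_O = 0: 241 - 8q_O - 4(q_S) = 0.
Best responses: q_S = (253 - 4q_O)/8, q_O = (241 - 4q_S)/8.
Solving the pair: q_S = 265/12, q_O = 229/12.
Price P = 323 - 4·(247/6) = 475/3.
Solace's profit: (475/3 - 70)·(265/12) = 1950.6944.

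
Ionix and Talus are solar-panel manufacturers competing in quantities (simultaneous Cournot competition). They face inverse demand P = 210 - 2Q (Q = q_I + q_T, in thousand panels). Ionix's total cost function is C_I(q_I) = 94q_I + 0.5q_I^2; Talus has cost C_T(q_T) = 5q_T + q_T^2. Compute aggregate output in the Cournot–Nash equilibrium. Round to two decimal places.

41.50

Ionix's profit: π_I = (210 - 2Q)q_I - (94q_I + (1/2)q_I²). Setting ∂π_I/∂q_I = 0: 116 - 5q_I - 2(q_T) = 0.
Talus's profit: π_T = (210 - 2Q)q_T - (5q_T + q_T²). Setting ∂π_T/∂q_T = 0: 205 - 6q_T - 2(q_I) = 0.
Best responses: q_I = (116 - 2q_T)/5, q_T = (205 - 2q_I)/6.
Solving the pair: q_I = 11, q_T = 61/2.
Total output Q = 11 + 61/2 = 83/2.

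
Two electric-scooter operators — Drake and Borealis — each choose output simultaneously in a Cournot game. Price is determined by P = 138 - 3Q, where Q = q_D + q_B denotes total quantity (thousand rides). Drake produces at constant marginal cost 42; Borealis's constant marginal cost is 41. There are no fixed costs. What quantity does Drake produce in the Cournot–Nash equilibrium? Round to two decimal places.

Drake's profit: π_D = (138 - 3Q)q_D - (42q_D). Setting ∂π_D/∂q_D = 0: 96 - 6q_D - 3(q_B) = 0.
Borealis's profit: π_B = (138 - 3Q)q_B - (41q_B). Setting ∂π_B/∂q_B = 0: 97 - 6q_B - 3(q_D) = 0.
Best responses: q_D = (96 - 3q_B)/6, q_B = (97 - 3q_D)/6.
Substituting one into the other gives q_D = 95/9 and q_B = 98/9.

10.56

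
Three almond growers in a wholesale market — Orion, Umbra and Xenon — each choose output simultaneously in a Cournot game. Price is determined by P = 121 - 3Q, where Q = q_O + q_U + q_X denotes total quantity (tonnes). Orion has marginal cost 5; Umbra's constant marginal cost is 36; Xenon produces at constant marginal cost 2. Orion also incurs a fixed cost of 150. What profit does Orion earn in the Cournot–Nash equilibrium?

Orion's profit: π_O = (121 - 3Q)q_O - (5q_O). Setting ∂π_O/∂q_O = 0: 116 - 6q_O - 3(q_U + q_X) = 0.
Umbra's first-order condition: 85 - 6q_U - 3(q_O + q_X) = 0.
Xenon's first-order condition: 119 - 6q_X - 3(q_O + q_U) = 0.
Adding the 3 first-order conditions: 320 − 12Q = 0, so Q = 80/3.
Back-substituting: q_O = (116 − 80)/3 = 12, q_U = (85 − 80)/3 = 5/3, q_X = (119 − 80)/3 = 13.
Price P = 121 - 3·(80/3) = 41.
Orion's profit: (41 - 5)·12 - 150 = 282.

282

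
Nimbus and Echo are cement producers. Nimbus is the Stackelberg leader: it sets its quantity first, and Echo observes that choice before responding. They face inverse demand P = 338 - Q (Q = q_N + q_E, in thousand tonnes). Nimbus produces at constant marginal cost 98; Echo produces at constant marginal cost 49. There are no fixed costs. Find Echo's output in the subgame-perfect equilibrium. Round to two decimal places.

Solve by backward induction. Given q_N, the follower Echo maximises π_E = (338 - q_N - q_E)q_E - 49q_E.
∂π_E/∂q_E = 289 - q_N - 2q_E = 0 gives the reaction function q_E = (289 - q_N)/2.
The leader anticipates this reaction. Substituting into P = 338 - Q gives P = 387/2 - (1/2)q_N, so π_N = (387/2 - (1/2)q_N)q_N - 98q_N.
Leader FOC: 191/2 - q_N = 0, so q_N = 191/2.
Then q_E = (289 - 191/2)/2 = 387/4.

96.75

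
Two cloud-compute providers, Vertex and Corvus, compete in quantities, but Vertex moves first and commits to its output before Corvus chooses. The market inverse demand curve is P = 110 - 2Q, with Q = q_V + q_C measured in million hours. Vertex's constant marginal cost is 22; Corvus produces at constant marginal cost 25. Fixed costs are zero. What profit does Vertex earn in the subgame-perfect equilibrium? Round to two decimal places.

517.56

Solve by backward induction. Given q_V, the follower Corvus maximises π_C = (110 - 2q_V - 2q_C)q_C - 25q_C.
Follower FOC: 85 - 2q_V - 4q_C = 0, so q_C(q_V) = (85 - 2q_V)/4.
Vertex substitutes q_C(q_V) into its own profit: π_V = q_V(110 - 2q_V - (85 - 2q_V)/2) - 22q_V = (135/2 - q_V)q_V - 22q_V.
Leader FOC: 91/2 - 2q_V = 0, so q_V = 91/4.
Then q_C = (85 - 2·(91/4))/4 = 79/8.
Price P = 110 - 2·(261/8) = 179/4.
Vertex's profit: (179/4 - 22)·(91/4) = 517.5625.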